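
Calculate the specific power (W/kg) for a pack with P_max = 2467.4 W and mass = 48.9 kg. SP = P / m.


SP = P / m = 2467.4 / 48.9 = 50.46 W/kg

50.46 W/kg


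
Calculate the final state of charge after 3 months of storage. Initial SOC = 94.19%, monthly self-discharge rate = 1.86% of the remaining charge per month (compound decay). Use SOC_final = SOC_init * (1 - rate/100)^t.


Monthly retention factor = 1 - 1.86/100 = 0.9814
Over 3 months: factor^3 = 0.94523
SOC_final = 94.19 * 0.94523 = 89.03%

89.03%


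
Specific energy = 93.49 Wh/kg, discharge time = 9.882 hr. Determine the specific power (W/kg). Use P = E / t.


Specific power = 93.49 Wh/kg / 9.882 hr = 9.461 W/kg

9.461 W/kg


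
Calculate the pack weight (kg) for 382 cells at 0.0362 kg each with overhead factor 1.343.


Cell mass sum = 382 * 0.0362 = 13.828 kg
With overhead 1.343: m_pack = 13.828 * 1.343 = 18.57 kg

18.57 kg


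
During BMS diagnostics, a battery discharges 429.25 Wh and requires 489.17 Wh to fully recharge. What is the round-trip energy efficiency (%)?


eta_e = E_dis / E_chg * 100 = 429.25 / 489.17 * 100 = 87.75%

87.75%


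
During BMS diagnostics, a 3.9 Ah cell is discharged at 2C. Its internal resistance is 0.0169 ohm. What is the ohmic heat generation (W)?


Step 1: I = C_rate * capacity = 2 * 3.9 = 7.8 A
Step 2: Q = I^2 * R = 7.8^2 * 0.0169 = 60.84 * 0.0169 = 1.028 W

1.028 W


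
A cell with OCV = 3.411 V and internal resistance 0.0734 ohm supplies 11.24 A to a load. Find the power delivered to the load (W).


Step 1: V_terminal = OCV - I*R = 3.411 - 11.24 * 0.0734 = 2.586 V
Step 2: P_out = V_terminal * I = 2.586 * 11.24 = 29.07 W

29.07 W


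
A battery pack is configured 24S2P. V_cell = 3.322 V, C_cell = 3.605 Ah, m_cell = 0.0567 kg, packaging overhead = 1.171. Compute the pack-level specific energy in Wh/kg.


Step 1: V_pack = 24 * 3.322 = 79.728 V
Step 2: C_pack = 2 * 3.605 = 7.21 Ah
Step 3: E_pack = V_pack * C_pack = 79.728 * 7.21 = 574.84 Wh
Step 4: m_pack = 24 * 2 * 0.0567 * 1.171 = 3.187 kg
Step 5: ED = E_pack / m_pack = 574.84 / 3.187 = 180.4 Wh/kg

180.4 Wh/kg


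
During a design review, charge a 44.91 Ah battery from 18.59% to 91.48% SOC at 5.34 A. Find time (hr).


delta_Ah = 44.91 * (91.48 - 18.59) / 100 = 32.735 Ah
t = delta_Ah / I = 32.735 / 5.34 = 6.130 hr

6.130 hr


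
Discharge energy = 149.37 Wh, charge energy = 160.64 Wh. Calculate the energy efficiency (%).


eta_e = E_dis / E_chg * 100 = 149.37 / 160.64 * 100 = 92.98%

92.98%


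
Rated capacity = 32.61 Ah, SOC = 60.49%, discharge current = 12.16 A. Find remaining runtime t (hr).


Step 1: remaining = SOC/100 * C_total = 60.49/100 * 32.61 = 19.726 Ah
Step 2: t = remaining / I = 19.726 / 12.16 = 1.622 hr

1.622 hr


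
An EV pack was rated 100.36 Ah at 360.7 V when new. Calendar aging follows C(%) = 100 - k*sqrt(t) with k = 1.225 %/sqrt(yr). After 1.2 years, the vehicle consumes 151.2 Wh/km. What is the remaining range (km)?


Step 1: capacity retention = 100 - 1.225 * sqrt(1.2) = 100 - 1.225 * 1.0954 = 98.658%
Step 2: C_now = 100.36 * 98.658/100 = 99.013 Ah
Step 3: E_pack = V * C_now = 360.7 * 99.013 = 35714 Wh
Step 4: range = E_pack / consumption = 35714 / 151.2 = 236.2 km

236.2 km


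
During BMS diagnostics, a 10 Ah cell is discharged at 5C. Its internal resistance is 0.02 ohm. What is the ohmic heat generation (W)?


Step 1: I = C_rate * capacity = 5 * 10 = 50 A
Step 2: Q = I^2 * R = 50^2 * 0.02 = 2500 * 0.02 = 50.00 W

50.00 W


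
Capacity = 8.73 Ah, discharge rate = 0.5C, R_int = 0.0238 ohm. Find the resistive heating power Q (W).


Step 1: I = C_rate * capacity = 0.5 * 8.73 = 4.365 A
Step 2: Q = I^2 * R = 4.365^2 * 0.0238 = 19.053 * 0.0238 = 0.4535 W

0.4535 W


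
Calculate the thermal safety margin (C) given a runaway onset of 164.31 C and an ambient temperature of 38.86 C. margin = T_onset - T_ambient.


margin = T_onset - T_ambient = 164.31 - 38.86 = 125.45 C

125.45 C


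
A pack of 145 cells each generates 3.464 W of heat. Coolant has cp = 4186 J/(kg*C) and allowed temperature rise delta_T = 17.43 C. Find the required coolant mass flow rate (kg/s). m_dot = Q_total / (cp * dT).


Step 1: Total heat Q = 145 * 3.464 W = 502.28 W
Step 2: denom = cp * dT = 4186 * 17.43 = 72962
Step 3: m_dot = 502.28 / 72962 = 0.006884 kg/s

0.006884 kg/s


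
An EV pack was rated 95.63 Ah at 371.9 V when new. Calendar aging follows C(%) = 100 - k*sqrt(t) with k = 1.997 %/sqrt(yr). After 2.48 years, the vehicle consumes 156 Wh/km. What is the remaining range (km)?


Step 1: capacity retention = 100 - 1.997 * sqrt(2.48) = 100 - 1.997 * 1.5748 = 96.855%
Step 2: C_now = 95.63 * 96.855/100 = 92.622 Ah
Step 3: E_pack = V * C_now = 371.9 * 92.622 = 34446 Wh
Step 4: range = E_pack / consumption = 34446 / 156 = 220.8 km

220.8 km


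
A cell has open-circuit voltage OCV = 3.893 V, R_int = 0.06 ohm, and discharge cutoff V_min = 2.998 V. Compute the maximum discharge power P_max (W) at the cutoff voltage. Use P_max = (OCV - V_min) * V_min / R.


P_max = (OCV - V_min) * V_min / R = (3.893 - 2.998) * 2.998 / 0.06 = 0.895 * 2.998 / 0.06 = 44.72 W

44.72 W


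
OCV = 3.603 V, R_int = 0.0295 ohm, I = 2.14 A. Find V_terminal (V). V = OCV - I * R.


IR drop = 2.14 * 0.0295 = 0.06313 V
V = 3.603 - 0.06313 = 3.540 V

3.540 V


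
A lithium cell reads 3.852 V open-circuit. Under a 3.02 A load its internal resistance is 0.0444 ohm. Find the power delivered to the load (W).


Step 1: V_terminal = OCV - I*R = 3.852 - 3.02 * 0.0444 = 3.7179 V
Step 2: P_out = V_terminal * I = 3.7179 * 3.02 = 11.23 W

11.23 W


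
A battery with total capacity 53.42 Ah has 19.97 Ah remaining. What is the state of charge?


SOC = (remaining / total) * 100 = (19.97 / 53.42) * 100 = 37.38%

37.38%


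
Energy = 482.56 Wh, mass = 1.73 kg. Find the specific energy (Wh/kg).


Specific energy = 482.56 Wh / 1.73 kg = 278.9 Wh/kg

278.9 Wh/kg


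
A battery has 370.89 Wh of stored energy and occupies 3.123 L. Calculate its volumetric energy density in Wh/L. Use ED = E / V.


Volumetric ED = 370.89 Wh / 3.123 L = 118.8 Wh/L

118.8 Wh/L


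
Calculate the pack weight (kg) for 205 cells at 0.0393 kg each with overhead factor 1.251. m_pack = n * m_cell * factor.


Cell mass sum = 205 * 0.0393 = 8.0565 kg
With overhead 1.251: m_pack = 8.0565 * 1.251 = 10.08 kg

10.08 kg


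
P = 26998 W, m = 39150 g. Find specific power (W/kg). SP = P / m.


Convert: m = 39150 g = 39.15 kg
Specific power = 26998 W / 39.15 kg = 689.6 W/kg

689.6 W/kg


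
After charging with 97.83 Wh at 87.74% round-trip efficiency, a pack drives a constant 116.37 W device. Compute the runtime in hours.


Step 1: E_discharge = eta/100 * E_charge = 87.74/100 * 97.83 = 85.836 Wh
Step 2: t = E_discharge / P = 85.836 / 116.37 = 0.7376 hr

0.7376 hr


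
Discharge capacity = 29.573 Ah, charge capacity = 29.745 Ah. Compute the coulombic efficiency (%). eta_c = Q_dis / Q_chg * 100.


Coulombic efficiency = 29.573/29.745 * 100% = 99.42%

99.42%


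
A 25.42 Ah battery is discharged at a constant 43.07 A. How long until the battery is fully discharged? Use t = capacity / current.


Runtime = 25.42 Ah / 43.07 A = 0.5902 hr

0.5902 hr


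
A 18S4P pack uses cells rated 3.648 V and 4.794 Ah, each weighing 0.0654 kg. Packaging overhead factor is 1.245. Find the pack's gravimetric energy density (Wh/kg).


Step 1: V_pack = 18 * 3.648 = 65.664 V
Step 2: C_pack = 4 * 4.794 = 19.176 Ah
Step 3: E_pack = V_pack * C_pack = 65.664 * 19.176 = 1259.2 Wh
Step 4: m_pack = 18 * 4 * 0.0654 * 1.245 = 5.8625 kg
Step 5: ED = E_pack / m_pack = 1259.2 / 5.8625 = 214.8 Wh/kg

214.8 Wh/kg


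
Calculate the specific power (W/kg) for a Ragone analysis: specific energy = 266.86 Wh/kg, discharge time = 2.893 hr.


Specific power = 266.86 Wh/kg / 2.893 hr = 92.24 W/kg

92.24 W/kg


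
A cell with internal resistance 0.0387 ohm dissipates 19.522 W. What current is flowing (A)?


I = sqrt(Q / R) = sqrt(19.522 / 0.0387) = sqrt(504.44) = 22.46 A

22.46 A


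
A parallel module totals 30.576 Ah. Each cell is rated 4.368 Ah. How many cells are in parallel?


n = C_total / C_cell = 30.576 / 4.368 = 7

7


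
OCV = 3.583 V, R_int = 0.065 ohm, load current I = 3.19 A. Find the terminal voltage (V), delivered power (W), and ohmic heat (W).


Step 1: V_terminal = OCV - I*R = 3.583 - 3.19 * 0.065 = 3.3757 V
Step 2: P_out = V_terminal * I = 3.3757 * 3.19 = 10.77 W
Step 3: Q = I^2 * R = 3.19^2 * 0.065 = 0.6614 W

V=3.3757 V, P=10.77 W, Q=0.6614 W


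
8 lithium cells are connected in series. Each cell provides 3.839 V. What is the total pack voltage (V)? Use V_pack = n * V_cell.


Series voltages add: 8 * 3.839 V = 30.712 V

30.712 V


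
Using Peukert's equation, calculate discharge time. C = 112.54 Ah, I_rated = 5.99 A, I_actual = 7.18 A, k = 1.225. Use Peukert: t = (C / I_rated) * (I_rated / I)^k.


Step 1: t_rated = C / I_rated = 112.54 / 5.99 = 18.788 hr
Step 2: ratio = 5.99 / 7.18 = 0.83426
Step 3: ratio^k = 0.83426^1.225 = 0.80093
Step 4: t = t_rated * ratio^k = 18.788 * 0.80093 = 15.05 hr

15.05 hr


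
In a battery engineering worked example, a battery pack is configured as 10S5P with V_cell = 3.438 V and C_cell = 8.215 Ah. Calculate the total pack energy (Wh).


E = Ns * Vcell * Np * Ccell = 10 * 3.438 * 5 * 8.215 = 1412 Wh

1412 Wh


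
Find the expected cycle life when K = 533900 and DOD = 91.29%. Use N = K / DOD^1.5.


Step 1: DOD^1.5 = 91.29^1.5 = 872.24
Step 2: N = 533900 / 872.24 = 612.1 cycles

612.1 cycles


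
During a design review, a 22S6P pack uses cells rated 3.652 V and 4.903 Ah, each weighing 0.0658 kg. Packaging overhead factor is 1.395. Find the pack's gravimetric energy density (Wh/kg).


Step 1: V_pack = 22 * 3.652 = 80.344 V
Step 2: C_pack = 6 * 4.903 = 29.418 Ah
Step 3: E_pack = V_pack * C_pack = 80.344 * 29.418 = 2363.6 Wh
Step 4: m_pack = 22 * 6 * 0.0658 * 1.395 = 12.116 kg
Step 5: ED = E_pack / m_pack = 2363.6 / 12.116 = 195.1 Wh/kg

195.1 Wh/kg


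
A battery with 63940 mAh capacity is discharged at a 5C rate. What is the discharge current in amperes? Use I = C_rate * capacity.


Convert: capacity = 63940 mAh = 63.94 Ah
At 5C: I = 5 * 63.94 Ah = 319.7 A

319.7 A


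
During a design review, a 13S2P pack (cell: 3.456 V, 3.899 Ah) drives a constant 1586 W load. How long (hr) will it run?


Step 1: E_pack = Ns * V_cell * Np * C_cell = 13 * 3.456 * 2 * 3.899 = 350.35 Wh
Step 2: t = E_pack / P = 350.35 / 1586 = 0.2209 hr

0.2209 hr


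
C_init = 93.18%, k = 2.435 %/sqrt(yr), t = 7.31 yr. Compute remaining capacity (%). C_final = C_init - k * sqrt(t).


Step 1: sqrt(7.31 yr) = 2.7037
Step 2: drop = 2.435 * 2.7037 = 6.5835
Step 3: C_final = 93.18 - 6.5835 = 86.60%

86.60%


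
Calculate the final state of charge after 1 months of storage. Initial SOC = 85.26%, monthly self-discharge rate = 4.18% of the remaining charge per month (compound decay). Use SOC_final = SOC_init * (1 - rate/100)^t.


decay = (1 - 4.18/100)^1 = 0.9582
SOC_final = 85.26 * 0.9582 = 81.70%

81.70%


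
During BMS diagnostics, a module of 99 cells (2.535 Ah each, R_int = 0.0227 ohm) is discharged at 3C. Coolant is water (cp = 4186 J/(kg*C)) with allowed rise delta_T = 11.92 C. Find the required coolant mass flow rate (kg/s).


Step 1: I = 3 * 2.535 = 7.605 A
Step 2: Q_cell = I^2 * R = 7.605^2 * 0.0227 = 1.3129 W
Step 3: Q_total = 99 * 1.3129 = 129.98 W
Step 4: m_dot = Q_total / (cp * dT) = 129.98 / (4186 * 11.92) = 0.002605 kg/s

0.002605 kg/s


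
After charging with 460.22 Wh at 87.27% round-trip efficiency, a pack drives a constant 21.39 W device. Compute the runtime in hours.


Step 1: E_discharge = eta/100 * E_charge = 87.27/100 * 460.22 = 401.63 Wh
Step 2: t = E_discharge / P = 401.63 / 21.39 = 18.78 hr

18.78 hr


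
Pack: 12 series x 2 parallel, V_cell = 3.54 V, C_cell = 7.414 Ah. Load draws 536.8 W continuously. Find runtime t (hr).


Step 1: E_pack = Ns * V_cell * Np * C_cell = 12 * 3.54 * 2 * 7.414 = 629.89 Wh
Step 2: t = E_pack / P = 629.89 / 536.8 = 1.173 hr

1.173 hr


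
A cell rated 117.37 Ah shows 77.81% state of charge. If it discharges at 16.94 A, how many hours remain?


Step 1: remaining = SOC/100 * C_total = 77.81/100 * 117.37 = 91.326 Ah
Step 2: t = remaining / I = 91.326 / 16.94 = 5.391 hr

5.391 hr


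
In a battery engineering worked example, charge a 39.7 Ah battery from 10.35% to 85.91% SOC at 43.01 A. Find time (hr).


Step 1: dSOC = 85.91% - 10.35% = 75.56%
Step 2: delta_Ah = 39.7 * 75.56 / 100 = 29.997 Ah
Step 3: t = 29.997 / 43.01 = 0.6974 hr

0.6974 hr


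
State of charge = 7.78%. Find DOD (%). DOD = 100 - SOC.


DOD = 100 - SOC = 100 - 7.78 = 92.22%

92.22%


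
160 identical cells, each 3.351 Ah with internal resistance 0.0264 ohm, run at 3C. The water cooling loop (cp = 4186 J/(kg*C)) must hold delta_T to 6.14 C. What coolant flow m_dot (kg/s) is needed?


Step 1: I = 3 * 3.351 = 10.053 A
Step 2: Q_cell = I^2 * R = 10.053^2 * 0.0264 = 2.6681 W
Step 3: Q_total = 160 * 2.6681 = 426.9 W
Step 4: m_dot = Q_total / (cp * dT) = 426.9 / (4186 * 6.14) = 0.01661 kg/s

0.01661 kg/s


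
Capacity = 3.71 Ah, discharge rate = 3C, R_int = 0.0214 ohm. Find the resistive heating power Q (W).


Step 1: I = C_rate * capacity = 3 * 3.71 = 11.13 A
Step 2: Q = I^2 * R = 11.13^2 * 0.0214 = 123.88 * 0.0214 = 2.651 W

2.651 W


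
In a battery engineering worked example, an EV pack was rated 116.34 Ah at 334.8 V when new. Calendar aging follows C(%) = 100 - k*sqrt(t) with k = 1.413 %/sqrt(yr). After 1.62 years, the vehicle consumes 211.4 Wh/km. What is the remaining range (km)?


Step 1: capacity retention = 100 - 1.413 * sqrt(1.62) = 100 - 1.413 * 1.2728 = 98.202%
Step 2: C_now = 116.34 * 98.202/100 = 114.25 Ah
Step 3: E_pack = V * C_now = 334.8 * 114.25 = 38251 Wh
Step 4: range = E_pack / consumption = 38251 / 211.4 = 180.9 km

180.9 km


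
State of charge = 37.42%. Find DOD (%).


Complement of SOC: DOD = 100% - 37.42% = 62.58%

62.58%


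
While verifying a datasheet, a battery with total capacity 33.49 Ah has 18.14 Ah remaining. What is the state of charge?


SOC = (remaining / total) * 100 = (18.14 / 33.49) * 100 = 54.17%

54.17%


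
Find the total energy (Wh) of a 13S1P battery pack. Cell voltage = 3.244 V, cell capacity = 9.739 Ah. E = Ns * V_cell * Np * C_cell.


V_pack = 13 * 3.244 = 42.172 V
C_pack = 1 * 9.739 = 9.739 Ah
E = V_pack * C_pack = 42.172 * 9.739 = 410.7 Wh

410.7 Wh


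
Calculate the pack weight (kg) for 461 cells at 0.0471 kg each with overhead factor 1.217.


Cell mass sum = 461 * 0.0471 = 21.713 kg
With overhead 1.217: m_pack = 21.713 * 1.217 = 26.42 kg

26.42 kg


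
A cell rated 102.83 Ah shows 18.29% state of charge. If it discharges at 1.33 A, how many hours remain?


Step 1: remaining = SOC/100 * C_total = 18.29/100 * 102.83 = 18.808 Ah
Step 2: t = remaining / I = 18.808 / 1.33 = 14.14 hr

14.14 hr


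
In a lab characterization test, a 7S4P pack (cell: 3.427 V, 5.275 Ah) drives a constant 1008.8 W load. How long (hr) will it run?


Step 1: E_pack = Ns * V_cell * Np * C_cell = 7 * 3.427 * 4 * 5.275 = 506.17 Wh
Step 2: t = E_pack / P = 506.17 / 1008.8 = 0.5018 hr

0.5018 hr


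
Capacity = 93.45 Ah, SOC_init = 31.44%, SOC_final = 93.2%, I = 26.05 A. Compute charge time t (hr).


delta_Ah = 93.45 * (93.2 - 31.44) / 100 = 57.715 Ah
t = delta_Ah / I = 57.715 / 26.05 = 2.216 hr

2.216 hr


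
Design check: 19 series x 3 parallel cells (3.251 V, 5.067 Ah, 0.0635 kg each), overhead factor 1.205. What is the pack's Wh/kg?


Step 1: V_pack = 19 * 3.251 = 61.769 V
Step 2: C_pack = 3 * 5.067 = 15.201 Ah
Step 3: E_pack = V_pack * C_pack = 61.769 * 15.201 = 938.95 Wh
Step 4: m_pack = 19 * 3 * 0.0635 * 1.205 = 4.3615 kg
Step 5: ED = E_pack / m_pack = 938.95 / 4.3615 = 215.3 Wh/kg

215.3 Wh/kg


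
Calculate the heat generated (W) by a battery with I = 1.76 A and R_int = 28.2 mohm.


Convert: R = 28.2 mohm = 0.0282 ohm
Q = I^2 * R = 1.76^2 * 0.0282 = 0.08735 W

0.08735 W


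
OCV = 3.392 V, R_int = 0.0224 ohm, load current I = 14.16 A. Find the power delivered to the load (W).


Step 1: V_terminal = OCV - I*R = 3.392 - 14.16 * 0.0224 = 3.0748 V
Step 2: P_out = V_terminal * I = 3.0748 * 14.16 = 43.54 W

43.54 W


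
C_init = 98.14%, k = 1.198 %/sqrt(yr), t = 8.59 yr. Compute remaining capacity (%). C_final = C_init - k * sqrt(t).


Step 1: sqrt(8.59 yr) = 2.9309
Step 2: drop = 1.198 * 2.9309 = 3.5112
Step 3: C_final = 98.14 - 3.5112 = 94.63%

94.63%


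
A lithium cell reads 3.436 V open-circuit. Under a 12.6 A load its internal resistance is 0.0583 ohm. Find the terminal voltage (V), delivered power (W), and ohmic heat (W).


Step 1: V_terminal = OCV - I*R = 3.436 - 12.6 * 0.0583 = 2.7014 V
Step 2: P_out = V_terminal * I = 2.7014 * 12.6 = 34.04 W
Step 3: Q = I^2 * R = 12.6^2 * 0.0583 = 9.256 W

V=2.7014 V, P=34.04 W, Q=9.256 W


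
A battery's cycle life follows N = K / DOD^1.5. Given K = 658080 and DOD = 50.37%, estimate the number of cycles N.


Step 1: DOD^1.5 = 50.37^1.5 = 357.49
Step 2: N = 658080 / 357.49 = 1841 cycles

1841 cycles


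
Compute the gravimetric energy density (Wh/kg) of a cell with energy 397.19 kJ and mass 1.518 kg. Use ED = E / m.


Convert: E = 397.19 kJ = 110.33 Wh
ED = E / m = 110.33 / 1.518 = 72.68 Wh/kg

72.68 Wh/kg


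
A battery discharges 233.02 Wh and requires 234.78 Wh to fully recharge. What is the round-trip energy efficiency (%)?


eta_e = E_dis / E_chg * 100 = 233.02 / 234.78 * 100 = 99.25%

99.25%


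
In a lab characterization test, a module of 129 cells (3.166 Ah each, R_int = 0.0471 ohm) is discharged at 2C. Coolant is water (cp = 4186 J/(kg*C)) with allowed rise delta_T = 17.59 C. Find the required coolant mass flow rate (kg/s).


Step 1: I = 2 * 3.166 = 6.332 A
Step 2: Q_cell = I^2 * R = 6.332^2 * 0.0471 = 1.8884 W
Step 3: Q_total = 129 * 1.8884 = 243.6 W
Step 4: m_dot = Q_total / (cp * dT) = 243.6 / (4186 * 17.59) = 0.003308 kg/s

0.003308 kg/s


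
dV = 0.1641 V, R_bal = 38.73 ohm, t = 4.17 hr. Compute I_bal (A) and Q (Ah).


First, Ohm's law: I_bal = 0.1641 V / 38.73 ohm = 0.004237 A
Then Q = I * t = 0.004237 A * 4.17 hr = 0.01767 Ah

I=0.004237 A, Q=0.01767 Ah


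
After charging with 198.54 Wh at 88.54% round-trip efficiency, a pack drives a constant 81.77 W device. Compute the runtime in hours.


Step 1: E_discharge = eta/100 * E_charge = 88.54/100 * 198.54 = 175.79 Wh
Step 2: t = E_discharge / P = 175.79 / 81.77 = 2.150 hr

2.150 hr


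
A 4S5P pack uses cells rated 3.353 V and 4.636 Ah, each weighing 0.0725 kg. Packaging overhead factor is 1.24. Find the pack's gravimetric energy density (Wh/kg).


Step 1: V_pack = 4 * 3.353 = 13.412 V
Step 2: C_pack = 5 * 4.636 = 23.18 Ah
Step 3: E_pack = V_pack * C_pack = 13.412 * 23.18 = 310.89 Wh
Step 4: m_pack = 4 * 5 * 0.0725 * 1.24 = 1.798 kg
Step 5: ED = E_pack / m_pack = 310.89 / 1.798 = 172.9 Wh/kg

172.9 Wh/kg


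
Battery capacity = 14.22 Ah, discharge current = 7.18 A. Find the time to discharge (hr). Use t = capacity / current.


t = capacity / current = 14.22 / 7.18 = 1.981 hr

1.981 hr


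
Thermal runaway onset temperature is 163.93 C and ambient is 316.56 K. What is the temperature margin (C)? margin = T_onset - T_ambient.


Convert: T_ambient = 316.56 K = 43.41 C
margin = 163.93 - 43.41 = 120.52 C

120.52 C


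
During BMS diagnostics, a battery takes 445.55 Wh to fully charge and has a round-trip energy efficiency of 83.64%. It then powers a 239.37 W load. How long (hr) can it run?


Step 1: E_discharge = eta/100 * E_charge = 83.64/100 * 445.55 = 372.66 Wh
Step 2: t = E_discharge / P = 372.66 / 239.37 = 1.557 hr

1.557 hr


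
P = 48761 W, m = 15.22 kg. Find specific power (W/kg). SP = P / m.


Specific power = 48761 W / 15.22 kg = 3204 W/kg

3204 W/kg


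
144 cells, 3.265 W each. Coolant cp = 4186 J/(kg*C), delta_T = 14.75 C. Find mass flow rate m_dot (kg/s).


Q_total = 144 * 3.265 = 470.16 W
m_dot = Q_total / (cp * dT) = 470.16 / (4186 * 14.75) = 0.007615 kg/s

0.007615 kg/s


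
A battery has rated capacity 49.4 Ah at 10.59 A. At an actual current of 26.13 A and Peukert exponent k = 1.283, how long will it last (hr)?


Step 1: t_rated = C / I_rated = 49.4 / 10.59 = 4.6648 hr
Step 2: ratio = 10.59 / 26.13 = 0.40528
Step 3: ratio^k = 0.40528^1.283 = 0.31387
Step 4: t = t_rated * ratio^k = 4.6648 * 0.31387 = 1.464 hr

1.464 hr


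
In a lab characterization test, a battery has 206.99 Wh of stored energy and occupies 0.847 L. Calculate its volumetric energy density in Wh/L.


ED = E / V = 206.99 / 0.847 = 244.4 Wh/L

244.4 Wh/L


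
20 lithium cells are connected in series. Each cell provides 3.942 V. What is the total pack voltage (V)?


With 20 cells in series at 3.942 V each, V_pack = 78.84 V

78.84 V


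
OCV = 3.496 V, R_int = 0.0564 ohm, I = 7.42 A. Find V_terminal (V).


V = OCV - I*R = 3.496 - 7.42 * 0.0564 = 3.078 V

3.078 V


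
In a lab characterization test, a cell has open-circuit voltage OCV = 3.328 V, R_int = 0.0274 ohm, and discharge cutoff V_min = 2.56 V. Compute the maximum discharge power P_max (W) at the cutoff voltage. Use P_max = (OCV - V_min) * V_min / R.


P_max = (OCV - V_min) * V_min / R = (3.328 - 2.56) * 2.56 / 0.0274 = 0.768 * 2.56 / 0.0274 = 71.75 W

71.75 W


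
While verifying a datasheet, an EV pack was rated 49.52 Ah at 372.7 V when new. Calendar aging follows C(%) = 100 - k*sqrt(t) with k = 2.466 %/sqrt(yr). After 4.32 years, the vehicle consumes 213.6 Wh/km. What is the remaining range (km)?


Step 1: capacity retention = 100 - 2.466 * sqrt(4.32) = 100 - 2.466 * 2.0785 = 94.874%
Step 2: C_now = 49.52 * 94.874/100 = 46.982 Ah
Step 3: E_pack = V * C_now = 372.7 * 46.982 = 17510 Wh
Step 4: range = E_pack / consumption = 17510 / 213.6 = 81.98 km

81.98 km


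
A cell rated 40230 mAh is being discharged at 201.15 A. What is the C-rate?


Convert: capacity = 40230 mAh = 40.23 Ah
C_rate = I / capacity = 201.15 / 40.23 = 5C

5C


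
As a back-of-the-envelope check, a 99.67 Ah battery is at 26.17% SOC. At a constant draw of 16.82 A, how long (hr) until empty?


Step 1: remaining = SOC/100 * C_total = 26.17/100 * 99.67 = 26.084 Ah
Step 2: t = remaining / I = 26.084 / 16.82 = 1.551 hr

1.551 hr


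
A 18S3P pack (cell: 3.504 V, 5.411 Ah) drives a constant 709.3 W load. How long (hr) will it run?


Step 1: E_pack = Ns * V_cell * Np * C_cell = 18 * 3.504 * 3 * 5.411 = 1023.8 Wh
Step 2: t = E_pack / P = 1023.8 / 709.3 = 1.443 hr

1.443 hr


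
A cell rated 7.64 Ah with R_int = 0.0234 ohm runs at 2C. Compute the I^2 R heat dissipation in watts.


Step 1: I = C_rate * capacity = 2 * 7.64 = 15.28 A
Step 2: Q = I^2 * R = 15.28^2 * 0.0234 = 233.48 * 0.0234 = 5.463 W

5.463 W


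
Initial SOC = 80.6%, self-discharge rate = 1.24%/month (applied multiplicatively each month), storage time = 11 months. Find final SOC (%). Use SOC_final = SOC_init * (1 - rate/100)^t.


Monthly retention factor = 1 - 1.24/100 = 0.9876
Over 11 months: factor^11 = 0.87175
SOC_final = 80.6 * 0.87175 = 70.26%

70.26%


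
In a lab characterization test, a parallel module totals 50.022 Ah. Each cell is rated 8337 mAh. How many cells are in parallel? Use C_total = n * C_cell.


Convert: C_cell = 8337 mAh = 8.337 Ah
n = C_total / C_cell = 50.022 / 8.337 = 6

6


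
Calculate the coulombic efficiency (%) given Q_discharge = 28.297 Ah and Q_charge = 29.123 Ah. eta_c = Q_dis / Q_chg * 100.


Coulombic efficiency = 28.297/29.123 * 100% = 97.16%

97.16%


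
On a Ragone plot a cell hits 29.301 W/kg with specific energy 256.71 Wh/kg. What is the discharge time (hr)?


t = E / P = 256.71 / 29.301 = 8.761 hr

8.761 hr


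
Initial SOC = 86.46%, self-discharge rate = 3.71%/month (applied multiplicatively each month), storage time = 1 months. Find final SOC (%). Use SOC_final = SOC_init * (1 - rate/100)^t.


decay = (1 - 3.71/100)^1 = 0.9629
SOC_final = 86.46 * 0.9629 = 83.25%

83.25%


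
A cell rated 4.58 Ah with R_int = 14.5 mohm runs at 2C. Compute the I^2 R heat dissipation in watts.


Convert: R = 14.5 mohm = 0.0145 ohm
Step 1: I = C_rate * capacity = 2 * 4.58 = 9.16 A
Step 2: Q = I^2 * R = 9.16^2 * 0.0145 = 83.906 * 0.0145 = 1.217 W

1.217 W


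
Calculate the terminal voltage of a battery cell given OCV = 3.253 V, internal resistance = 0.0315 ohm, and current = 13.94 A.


IR drop = 13.94 * 0.0315 = 0.43911 V
V = 3.253 - 0.43911 = 2.814 V

2.814 V


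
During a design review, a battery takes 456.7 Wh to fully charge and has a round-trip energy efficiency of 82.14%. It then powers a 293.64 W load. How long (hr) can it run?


Step 1: E_discharge = eta/100 * E_charge = 82.14/100 * 456.7 = 375.13 Wh
Step 2: t = E_discharge / P = 375.13 / 293.64 = 1.278 hr

1.278 hr


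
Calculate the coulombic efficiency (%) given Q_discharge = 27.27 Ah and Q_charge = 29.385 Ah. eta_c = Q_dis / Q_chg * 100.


Coulombic efficiency = 27.27/29.385 * 100% = 92.80%

92.80%


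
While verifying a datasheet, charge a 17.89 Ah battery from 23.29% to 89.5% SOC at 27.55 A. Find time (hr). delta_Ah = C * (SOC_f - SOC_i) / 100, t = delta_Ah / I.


delta_Ah = 17.89 * (89.5 - 23.29) / 100 = 11.845 Ah
t = delta_Ah / I = 11.845 / 27.55 = 0.4299 hr

0.4299 hr


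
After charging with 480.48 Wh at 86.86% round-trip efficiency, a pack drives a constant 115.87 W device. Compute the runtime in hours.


Step 1: E_discharge = eta/100 * E_charge = 86.86/100 * 480.48 = 417.34 Wh
Step 2: t = E_discharge / P = 417.34 / 115.87 = 3.602 hr

3.602 hr


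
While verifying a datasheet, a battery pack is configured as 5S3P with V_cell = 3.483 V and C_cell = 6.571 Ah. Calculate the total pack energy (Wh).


V_pack = 5 * 3.483 = 17.415 V
C_pack = 3 * 6.571 = 19.713 Ah
E = V_pack * C_pack = 17.415 * 19.713 = 343.3 Wh

343.3 Wh


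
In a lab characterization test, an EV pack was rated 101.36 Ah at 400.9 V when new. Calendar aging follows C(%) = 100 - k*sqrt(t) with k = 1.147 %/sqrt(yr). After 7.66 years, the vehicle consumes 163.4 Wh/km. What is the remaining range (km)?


Step 1: capacity retention = 100 - 1.147 * sqrt(7.66) = 100 - 1.147 * 2.7677 = 96.825%
Step 2: C_now = 101.36 * 96.825/100 = 98.142 Ah
Step 3: E_pack = V * C_now = 400.9 * 98.142 = 39345 Wh
Step 4: range = E_pack / consumption = 39345 / 163.4 = 240.8 km

240.8 km


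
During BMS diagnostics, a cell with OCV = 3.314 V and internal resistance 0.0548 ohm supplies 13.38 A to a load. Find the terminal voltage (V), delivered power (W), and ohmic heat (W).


Step 1: V_terminal = OCV - I*R = 3.314 - 13.38 * 0.0548 = 2.5808 V
Step 2: P_out = V_terminal * I = 2.5808 * 13.38 = 34.53 W
Step 3: Q = I^2 * R = 13.38^2 * 0.0548 = 9.811 W

V=2.5808 V, P=34.53 W, Q=9.811 W


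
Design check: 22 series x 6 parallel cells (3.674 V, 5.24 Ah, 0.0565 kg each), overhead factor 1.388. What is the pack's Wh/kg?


Step 1: V_pack = 22 * 3.674 = 80.828 V
Step 2: C_pack = 6 * 5.24 = 31.44 Ah
Step 3: E_pack = V_pack * C_pack = 80.828 * 31.44 = 2541.2 Wh
Step 4: m_pack = 22 * 6 * 0.0565 * 1.388 = 10.352 kg
Step 5: ED = E_pack / m_pack = 2541.2 / 10.352 = 245.5 Wh/kg

245.5 Wh/kg


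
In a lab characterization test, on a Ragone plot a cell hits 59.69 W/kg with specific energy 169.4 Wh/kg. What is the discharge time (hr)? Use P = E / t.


t = E / P = 169.4 / 59.69 = 2.838 hr

2.838 hr


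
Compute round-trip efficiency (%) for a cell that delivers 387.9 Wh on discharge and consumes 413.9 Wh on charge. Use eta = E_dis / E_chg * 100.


Round-trip efficiency = 387.9/413.9 * 100% = 93.72%

93.72%


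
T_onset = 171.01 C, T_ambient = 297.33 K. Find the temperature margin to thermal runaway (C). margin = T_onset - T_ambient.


Convert: T_ambient = 297.33 K = 24.18 C
margin = 171.01 - 24.18 = 146.83 C

146.83 C


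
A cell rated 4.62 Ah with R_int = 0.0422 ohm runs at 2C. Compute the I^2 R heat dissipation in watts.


Step 1: I = C_rate * capacity = 2 * 4.62 = 9.24 A
Step 2: Q = I^2 * R = 9.24^2 * 0.0422 = 85.378 * 0.0422 = 3.603 W

3.603 W


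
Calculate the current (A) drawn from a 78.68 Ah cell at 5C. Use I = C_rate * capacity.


At 5C: I = 5 * 78.68 Ah = 393.4 A

393.4 A


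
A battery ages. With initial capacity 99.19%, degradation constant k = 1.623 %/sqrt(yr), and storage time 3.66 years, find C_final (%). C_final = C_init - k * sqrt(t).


Step 1: sqrt(3.66 yr) = 1.9131
Step 2: drop = 1.623 * 1.9131 = 3.105
Step 3: C_final = 99.19 - 3.105 = 96.09%

96.09%


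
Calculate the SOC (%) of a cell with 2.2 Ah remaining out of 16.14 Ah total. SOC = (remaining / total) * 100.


SOC% = 2.2 / 16.14 * 100 = 13.63%

13.63%


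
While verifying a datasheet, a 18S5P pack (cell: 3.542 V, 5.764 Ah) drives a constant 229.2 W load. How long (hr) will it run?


Step 1: E_pack = Ns * V_cell * Np * C_cell = 18 * 3.542 * 5 * 5.764 = 1837.4 Wh
Step 2: t = E_pack / P = 1837.4 / 229.2 = 8.017 hr

8.017 hr


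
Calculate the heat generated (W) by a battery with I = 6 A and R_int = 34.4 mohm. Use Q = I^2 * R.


Convert: R = 34.4 mohm = 0.0344 ohm
Q = I^2 * R = 6^2 * 0.0344 = 1.238 W

1.238 W


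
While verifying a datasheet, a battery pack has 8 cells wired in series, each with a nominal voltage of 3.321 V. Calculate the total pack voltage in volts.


Series voltages add: 8 * 3.321 V = 26.568 V

26.568 V


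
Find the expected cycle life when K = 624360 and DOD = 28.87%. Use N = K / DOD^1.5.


DOD^1.5 = 155.12
N = K / DOD^1.5 = 624360 / 155.12 = 4025

4025 cycles


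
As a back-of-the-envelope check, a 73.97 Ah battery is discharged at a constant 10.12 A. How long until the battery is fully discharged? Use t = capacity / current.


t = capacity / current = 73.97 / 10.12 = 7.309 hr

7.309 hr


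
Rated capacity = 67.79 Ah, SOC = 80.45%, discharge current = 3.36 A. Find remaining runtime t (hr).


Step 1: remaining = SOC/100 * C_total = 80.45/100 * 67.79 = 54.537 Ah
Step 2: t = remaining / I = 54.537 / 3.36 = 16.23 hr

16.23 hr


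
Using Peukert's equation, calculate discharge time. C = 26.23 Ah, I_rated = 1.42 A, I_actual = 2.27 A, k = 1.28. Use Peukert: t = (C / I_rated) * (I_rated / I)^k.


Step 1: t_rated = C / I_rated = 26.23 / 1.42 = 18.472 hr
Step 2: ratio = 1.42 / 2.27 = 0.62555
Step 3: ratio^k = 0.62555^1.28 = 0.54855
Step 4: t = t_rated * ratio^k = 18.472 * 0.54855 = 10.13 hr

10.13 hr


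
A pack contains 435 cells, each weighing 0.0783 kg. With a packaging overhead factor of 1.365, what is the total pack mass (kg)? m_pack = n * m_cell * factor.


Cell mass sum = 435 * 0.0783 = 34.061 kg
With overhead 1.365: m_pack = 34.061 * 1.365 = 46.49 kg

46.49 kg


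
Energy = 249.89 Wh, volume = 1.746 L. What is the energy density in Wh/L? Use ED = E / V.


ED = E / V = 249.89 / 1.746 = 143.1 Wh/L

143.1 Wh/L


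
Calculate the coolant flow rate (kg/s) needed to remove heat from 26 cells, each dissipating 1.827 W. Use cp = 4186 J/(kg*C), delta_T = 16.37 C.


Step 1: Total heat Q = 26 * 1.827 W = 47.502 W
Step 2: denom = cp * dT = 4186 * 16.37 = 68525
Step 3: m_dot = 47.502 / 68525 = 6.932e-04 kg/s

6.932e-04 kg/s


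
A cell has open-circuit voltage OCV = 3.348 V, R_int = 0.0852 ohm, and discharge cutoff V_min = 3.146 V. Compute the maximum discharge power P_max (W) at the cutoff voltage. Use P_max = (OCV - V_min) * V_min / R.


dV = OCV - V_min = 0.202 V (so I_max = dV / R)
P_max = dV * V_min / R = 0.202 * 3.146 / 0.0852 = 7.459 W

7.459 W


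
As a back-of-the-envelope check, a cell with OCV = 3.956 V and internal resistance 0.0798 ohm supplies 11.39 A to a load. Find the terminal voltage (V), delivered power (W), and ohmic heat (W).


Step 1: V_terminal = OCV - I*R = 3.956 - 11.39 * 0.0798 = 3.0471 V
Step 2: P_out = V_terminal * I = 3.0471 * 11.39 = 34.71 W
Step 3: Q = I^2 * R = 11.39^2 * 0.0798 = 10.35 W

V=3.0471 V, P=34.71 W, Q=10.35 W


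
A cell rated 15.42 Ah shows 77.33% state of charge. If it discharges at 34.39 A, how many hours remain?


Step 1: remaining = SOC/100 * C_total = 77.33/100 * 15.42 = 11.924 Ah
Step 2: t = remaining / I = 11.924 / 34.39 = 0.3467 hr

0.3467 hr


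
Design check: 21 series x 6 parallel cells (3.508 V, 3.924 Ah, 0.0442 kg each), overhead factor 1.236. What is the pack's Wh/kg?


Step 1: V_pack = 21 * 3.508 = 73.668 V
Step 2: C_pack = 6 * 3.924 = 23.544 Ah
Step 3: E_pack = V_pack * C_pack = 73.668 * 23.544 = 1734.4 Wh
Step 4: m_pack = 21 * 6 * 0.0442 * 1.236 = 6.8835 kg
Step 5: ED = E_pack / m_pack = 1734.4 / 6.8835 = 252.0 Wh/kg

252.0 Wh/kg


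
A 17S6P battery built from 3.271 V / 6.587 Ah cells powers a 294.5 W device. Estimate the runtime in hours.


Step 1: E_pack = Ns * V_cell * Np * C_cell = 17 * 3.271 * 6 * 6.587 = 2197.7 Wh
Step 2: t = E_pack / P = 2197.7 / 294.5 = 7.462 hr

7.462 hr


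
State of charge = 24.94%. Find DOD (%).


Complement of SOC: DOD = 100% - 24.94% = 75.06%

75.06%


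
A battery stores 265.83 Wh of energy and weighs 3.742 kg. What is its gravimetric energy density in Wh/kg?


Specific energy = 265.83 Wh / 3.742 kg = 71.04 Wh/kg

71.04 Wh/kg


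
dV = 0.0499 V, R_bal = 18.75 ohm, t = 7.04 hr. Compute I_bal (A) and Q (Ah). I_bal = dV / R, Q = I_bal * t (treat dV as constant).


I_bal = dV / R = 0.0499 / 18.75 = 0.0026613 A
Q = I_bal * t = 0.0026613 * 7.04 = 0.01874 Ah

I=0.0026613 A, Q=0.01874 Ah


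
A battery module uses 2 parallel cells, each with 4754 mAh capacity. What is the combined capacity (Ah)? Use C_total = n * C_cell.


Convert: C_cell = 4754 mAh = 4.754 Ah
C_total = 2 * 4.754 = 9.508 Ah

9.508 Ah


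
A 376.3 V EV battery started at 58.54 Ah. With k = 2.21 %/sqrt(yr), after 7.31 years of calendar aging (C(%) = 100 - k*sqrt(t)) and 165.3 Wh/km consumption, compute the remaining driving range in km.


Step 1: capacity retention = 100 - 2.21 * sqrt(7.31) = 100 - 2.21 * 2.7037 = 94.025%
Step 2: C_now = 58.54 * 94.025/100 = 55.042 Ah
Step 3: E_pack = V * C_now = 376.3 * 55.042 = 20712 Wh
Step 4: range = E_pack / consumption = 20712 / 165.3 = 125.3 km

125.3 km


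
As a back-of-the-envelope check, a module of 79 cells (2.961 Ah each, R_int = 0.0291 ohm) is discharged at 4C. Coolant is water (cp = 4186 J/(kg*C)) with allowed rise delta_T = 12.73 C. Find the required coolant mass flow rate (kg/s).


Step 1: I = 4 * 2.961 = 11.844 A
Step 2: Q_cell = I^2 * R = 11.844^2 * 0.0291 = 4.0822 W
Step 3: Q_total = 79 * 4.0822 = 322.49 W
Step 4: m_dot = Q_total / (cp * dT) = 322.49 / (4186 * 12.73) = 0.006052 kg/s

0.006052 kg/s


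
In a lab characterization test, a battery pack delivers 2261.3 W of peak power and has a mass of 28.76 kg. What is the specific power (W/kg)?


Specific power = 2261.3 W / 28.76 kg = 78.63 W/kg

78.63 W/kg


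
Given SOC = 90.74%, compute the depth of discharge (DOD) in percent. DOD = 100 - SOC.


Complement of SOC: DOD = 100% - 90.74% = 9.26%

9.26%


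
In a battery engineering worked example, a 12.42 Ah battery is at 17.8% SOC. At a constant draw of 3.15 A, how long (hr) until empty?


Step 1: remaining = SOC/100 * C_total = 17.8/100 * 12.42 = 2.2108 Ah
Step 2: t = remaining / I = 2.2108 / 3.15 = 0.7018 hr

0.7018 hr


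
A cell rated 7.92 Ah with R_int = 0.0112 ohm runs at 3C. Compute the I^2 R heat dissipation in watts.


Step 1: I = C_rate * capacity = 3 * 7.92 = 23.76 A
Step 2: Q = I^2 * R = 23.76^2 * 0.0112 = 564.54 * 0.0112 = 6.323 W

6.323 W


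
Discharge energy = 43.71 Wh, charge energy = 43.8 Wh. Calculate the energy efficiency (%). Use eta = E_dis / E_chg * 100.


Round-trip efficiency = 43.71/43.8 * 100% = 99.79%

99.79%


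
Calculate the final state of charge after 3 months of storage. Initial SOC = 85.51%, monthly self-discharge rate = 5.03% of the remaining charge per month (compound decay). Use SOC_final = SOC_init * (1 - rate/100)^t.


decay = (1 - 5.03/100)^3 = 0.85656
SOC_final = 85.51 * 0.85656 = 73.24%

73.24%


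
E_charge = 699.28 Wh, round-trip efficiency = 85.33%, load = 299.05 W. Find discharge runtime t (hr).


Step 1: E_discharge = eta/100 * E_charge = 85.33/100 * 699.28 = 596.7 Wh
Step 2: t = E_discharge / P = 596.7 / 299.05 = 1.995 hr

1.995 hr


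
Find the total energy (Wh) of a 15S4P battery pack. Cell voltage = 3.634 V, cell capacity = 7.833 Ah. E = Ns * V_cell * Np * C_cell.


V_pack = 15 * 3.634 = 54.51 V
C_pack = 4 * 7.833 = 31.332 Ah
E = V_pack * C_pack = 54.51 * 31.332 = 1708 Wh

1708 Wh


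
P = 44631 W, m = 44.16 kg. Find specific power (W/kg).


Specific power = 44631 W / 44.16 kg = 1011 W/kg

1011 W/kg


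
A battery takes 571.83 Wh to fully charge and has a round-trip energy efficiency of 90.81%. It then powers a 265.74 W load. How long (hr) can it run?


Step 1: E_discharge = eta/100 * E_charge = 90.81/100 * 571.83 = 519.28 Wh
Step 2: t = E_discharge / P = 519.28 / 265.74 = 1.954 hr

1.954 hr


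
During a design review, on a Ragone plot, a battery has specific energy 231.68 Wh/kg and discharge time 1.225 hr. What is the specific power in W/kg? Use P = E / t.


P_specific = E / t = 231.68 / 1.225 = 189.1 W/kg

189.1 W/kg


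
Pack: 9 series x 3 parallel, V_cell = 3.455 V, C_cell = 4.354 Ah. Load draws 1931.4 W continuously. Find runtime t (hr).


Step 1: E_pack = Ns * V_cell * Np * C_cell = 9 * 3.455 * 3 * 4.354 = 406.16 Wh
Step 2: t = E_pack / P = 406.16 / 1931.4 = 0.2103 hr

0.2103 hr


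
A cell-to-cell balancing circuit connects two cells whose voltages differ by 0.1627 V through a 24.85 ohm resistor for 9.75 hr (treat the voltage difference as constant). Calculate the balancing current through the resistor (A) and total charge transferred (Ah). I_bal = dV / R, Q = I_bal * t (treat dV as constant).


I_bal = dV / R = 0.1627 / 24.85 = 0.0065473 A
Q = I_bal * t = 0.0065473 * 9.75 = 0.06384 Ah

I=0.0065473 A, Q=0.06384 Ah


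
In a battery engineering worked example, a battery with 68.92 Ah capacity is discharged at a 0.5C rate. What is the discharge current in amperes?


At 0.5C: I = 0.5 * 68.92 Ah = 34.46 A

34.46 A


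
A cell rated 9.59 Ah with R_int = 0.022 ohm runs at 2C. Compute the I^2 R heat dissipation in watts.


Step 1: I = C_rate * capacity = 2 * 9.59 = 19.18 A
Step 2: Q = I^2 * R = 19.18^2 * 0.022 = 367.87 * 0.022 = 8.093 W

8.093 W


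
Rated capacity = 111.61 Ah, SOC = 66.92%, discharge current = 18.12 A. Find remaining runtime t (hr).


Step 1: remaining = SOC/100 * C_total = 66.92/100 * 111.61 = 74.689 Ah
Step 2: t = remaining / I = 74.689 / 18.12 = 4.122 hr

4.122 hr


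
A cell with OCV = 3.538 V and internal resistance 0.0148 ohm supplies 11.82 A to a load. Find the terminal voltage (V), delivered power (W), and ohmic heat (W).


Step 1: V_terminal = OCV - I*R = 3.538 - 11.82 * 0.0148 = 3.3631 V
Step 2: P_out = V_terminal * I = 3.3631 * 11.82 = 39.75 W
Step 3: Q = I^2 * R = 11.82^2 * 0.0148 = 2.068 W

V=3.3631 V, P=39.75 W, Q=2.068 W


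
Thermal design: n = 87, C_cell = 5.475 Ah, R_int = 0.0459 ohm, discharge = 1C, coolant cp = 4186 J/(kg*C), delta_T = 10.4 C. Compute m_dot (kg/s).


Step 1: I = 1 * 5.475 = 5.475 A
Step 2: Q_cell = I^2 * R = 5.475^2 * 0.0459 = 1.3759 W
Step 3: Q_total = 87 * 1.3759 = 119.7 W
Step 4: m_dot = Q_total / (cp * dT) = 119.7 / (4186 * 10.4) = 0.002750 kg/s

0.002750 kg/s


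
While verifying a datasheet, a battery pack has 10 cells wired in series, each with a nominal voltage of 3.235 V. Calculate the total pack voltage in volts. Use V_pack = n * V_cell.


V_pack = n * V_cell = 10 * 3.235 = 32.35 V

32.35 V


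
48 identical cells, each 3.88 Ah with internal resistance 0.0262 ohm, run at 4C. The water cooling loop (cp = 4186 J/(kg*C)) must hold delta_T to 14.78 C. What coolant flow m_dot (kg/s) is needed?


Step 1: I = 4 * 3.88 = 15.52 A
Step 2: Q_cell = I^2 * R = 15.52^2 * 0.0262 = 6.3108 W
Step 3: Q_total = 48 * 6.3108 = 302.92 W
Step 4: m_dot = Q_total / (cp * dT) = 302.92 / (4186 * 14.78) = 0.004896 kg/s

0.004896 kg/s
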